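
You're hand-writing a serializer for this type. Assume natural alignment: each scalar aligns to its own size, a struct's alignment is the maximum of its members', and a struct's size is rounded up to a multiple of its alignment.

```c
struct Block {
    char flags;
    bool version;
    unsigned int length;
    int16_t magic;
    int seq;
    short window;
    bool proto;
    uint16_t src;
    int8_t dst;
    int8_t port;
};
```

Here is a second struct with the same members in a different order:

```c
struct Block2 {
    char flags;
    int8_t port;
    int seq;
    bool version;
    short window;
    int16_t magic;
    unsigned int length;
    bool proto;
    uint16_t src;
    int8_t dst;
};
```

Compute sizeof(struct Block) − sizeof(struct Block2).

flags at 0 (size 1, align 1) → ends 1
version at 1 (size 1, align 1) → ends 2
pad 2 to align 4 for length
length at 4 (size 4, align 4) → ends 8
magic at 8 (size 2, align 2) → ends 10
pad 2 to align 4 for seq
seq at 12 (size 4, align 4) → ends 16
window at 16 (size 2, align 2) → ends 18
proto at 18 (size 1, align 1) → ends 19
pad 1 to align 2 for src
src at 20 (size 2, align 2) → ends 22
dst at 22 (size 1, align 1) → ends 23
port at 23 (size 1, align 1) → ends 24
total 24 bytes, alignment 4
— Block2 —
flags at 0 (size 1, align 1) → ends 1
port at 1 (size 1, align 1) → ends 2
pad 2 to align 4 for seq
seq at 4 (size 4, align 4) → ends 8
version at 8 (size 1, align 1) → ends 9
pad 1 to align 2 for window
window at 10 (size 2, align 2) → ends 12
magic at 12 (size 2, align 2) → ends 14
pad 2 to align 4 for length
length at 16 (size 4, align 4) → ends 20
proto at 20 (size 1, align 1) → ends 21
pad 1 to align 2 for src
src at 22 (size 2, align 2) → ends 24
dst at 24 (size 1, align 1) → ends 25
tail pad 3 to reach multiple of 4
total 28 bytes, alignment 4
24 − 28 = -4

-4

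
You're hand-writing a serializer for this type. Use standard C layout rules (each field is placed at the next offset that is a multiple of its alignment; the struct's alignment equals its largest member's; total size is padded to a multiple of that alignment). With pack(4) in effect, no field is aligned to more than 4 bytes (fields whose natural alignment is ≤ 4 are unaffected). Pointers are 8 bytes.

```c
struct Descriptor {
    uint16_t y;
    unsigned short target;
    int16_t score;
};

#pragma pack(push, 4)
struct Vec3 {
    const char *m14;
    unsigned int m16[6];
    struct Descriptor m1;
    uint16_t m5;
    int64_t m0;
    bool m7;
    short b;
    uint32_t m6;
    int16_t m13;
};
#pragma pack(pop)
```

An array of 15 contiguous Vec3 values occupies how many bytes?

Descriptor: y at 0 (size 2, align 2) → ends 2; target at 2 (size 2, align 2) → ends 4; score at 4 (size 2, align 2) → ends 6; total 6 bytes, alignment 2
m14 at 0 (size 8, align 4) → ends 8
m16 at 8 (size 24, align 4) → ends 32
m1 at 32 (size 6, align 2) → ends 38
m5 at 38 (size 2, align 2) → ends 40
m0 at 40 (size 8, align 4) → ends 48
m7 at 48 (size 1, align 1) → ends 49
pad 1 to align 2 for b
b at 50 (size 2, align 2) → ends 52
m6 at 52 (size 4, align 4) → ends 56
m13 at 56 (size 2, align 2) → ends 58
tail pad 2 to reach multiple of 4
total 60 bytes, alignment 4
array of 15: 15 × 60 = 900

900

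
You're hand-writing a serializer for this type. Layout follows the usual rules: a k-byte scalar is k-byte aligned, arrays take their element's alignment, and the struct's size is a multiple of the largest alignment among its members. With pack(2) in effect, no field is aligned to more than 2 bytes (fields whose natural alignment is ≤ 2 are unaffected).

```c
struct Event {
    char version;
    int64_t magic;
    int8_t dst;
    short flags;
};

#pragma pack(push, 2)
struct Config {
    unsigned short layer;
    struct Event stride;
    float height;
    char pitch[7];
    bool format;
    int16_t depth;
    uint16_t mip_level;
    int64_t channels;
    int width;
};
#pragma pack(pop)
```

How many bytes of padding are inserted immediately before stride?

0

Event: @0: version [1B, align 1] → 1; +7 pad (align 8); @8: magic [8B, align 8] → 16; @16: dst [1B, align 1] → 17; +1 pad (align 2); @18: flags [2B, align 2] → 20; +4 tail pad (align 8); size 24, align 8
@0: layer [2B, align 2] → 2
@2: stride [24B, align 2] → 26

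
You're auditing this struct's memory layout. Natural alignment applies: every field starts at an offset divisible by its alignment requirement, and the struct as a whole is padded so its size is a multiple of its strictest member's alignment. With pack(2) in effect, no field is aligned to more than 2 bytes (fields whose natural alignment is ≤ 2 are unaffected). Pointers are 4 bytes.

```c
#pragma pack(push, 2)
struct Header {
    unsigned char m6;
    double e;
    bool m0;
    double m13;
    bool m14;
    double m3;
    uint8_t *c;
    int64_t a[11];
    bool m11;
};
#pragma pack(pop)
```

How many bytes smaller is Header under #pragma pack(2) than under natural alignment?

28

natural layout:
  0..1  m6  (1B, 1-aligned)
  1..8  -- padding (7B)
  8..16  e  (8B, 8-aligned)
  16..17  m0  (1B, 1-aligned)
  17..24  -- padding (7B)
  24..32  m13  (8B, 8-aligned)
  32..33  m14  (1B, 1-aligned)
  33..40  -- padding (7B)
  40..48  m3  (8B, 8-aligned)
  48..52  c  (4B, 4-aligned)
  52..56  -- padding (4B)
  56..144  a  (88B, 8-aligned)
  144..145  m11  (1B, 1-aligned)
  145..152  -- tail padding (7B)
  sizeof = 152, alignof = 8
packed(2) layout:
  0..1  m6  (1B, 1-aligned)
  1..2  -- padding (1B)
  2..10  e  (8B, 2-aligned)
  10..11  m0  (1B, 1-aligned)
  11..12  -- padding (1B)
  12..20  m13  (8B, 2-aligned)
  20..21  m14  (1B, 1-aligned)
  21..22  -- padding (1B)
  22..30  m3  (8B, 2-aligned)
  30..34  c  (4B, 2-aligned)
  34..122  a  (88B, 2-aligned)
  122..123  m11  (1B, 1-aligned)
  123..124  -- tail padding (1B)
  sizeof = 124, alignof = 2
152 − 124 = 28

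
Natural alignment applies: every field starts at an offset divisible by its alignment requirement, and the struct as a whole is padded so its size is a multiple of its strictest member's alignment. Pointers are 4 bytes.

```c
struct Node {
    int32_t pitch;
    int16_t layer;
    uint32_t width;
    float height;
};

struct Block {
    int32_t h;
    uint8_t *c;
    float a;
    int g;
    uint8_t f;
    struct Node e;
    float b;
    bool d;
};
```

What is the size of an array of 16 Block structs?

704

Node: @0: pitch [4B, align 4] → 4; @4: layer [2B, align 2] → 6; +2 pad (align 4); @8: width [4B, align 4] → 12; @12: height [4B, align 4] → 16; size 16, align 4
@0: h [4B, align 4] → 4
@4: c [4B, align 4] → 8
@8: a [4B, align 4] → 12
@12: g [4B, align 4] → 16
@16: f [1B, align 1] → 17
+3 pad (align 4)
@20: e [16B, align 4] → 36
@36: b [4B, align 4] → 40
@40: d [1B, align 1] → 41
+3 tail pad (align 4)
size 44, align 4
array of 16: 16 × 44 = 704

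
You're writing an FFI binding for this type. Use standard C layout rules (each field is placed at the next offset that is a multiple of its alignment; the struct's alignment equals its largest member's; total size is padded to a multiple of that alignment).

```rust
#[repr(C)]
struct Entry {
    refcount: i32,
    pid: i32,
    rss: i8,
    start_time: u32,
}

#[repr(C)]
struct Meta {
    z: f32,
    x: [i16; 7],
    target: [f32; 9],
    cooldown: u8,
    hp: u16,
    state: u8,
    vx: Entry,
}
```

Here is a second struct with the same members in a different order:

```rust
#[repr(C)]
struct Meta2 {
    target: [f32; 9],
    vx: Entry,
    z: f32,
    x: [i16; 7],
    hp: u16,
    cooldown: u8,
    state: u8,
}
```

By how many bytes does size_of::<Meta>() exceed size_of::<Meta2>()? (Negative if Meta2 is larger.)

4

Entry: 0..4  refcount  (4B, 4-aligned); 4..8  pid  (4B, 4-aligned); 8..9  rss  (1B, 1-aligned); 9..12  -- padding (3B); 12..16  start_time  (4B, 4-aligned); sizeof = 16, alignof = 4
0..4  z  (4B, 4-aligned)
4..18  x  (14B, 2-aligned)
18..20  -- padding (2B)
20..56  target  (36B, 4-aligned)
56..57  cooldown  (1B, 1-aligned)
57..58  -- padding (1B)
58..60  hp  (2B, 2-aligned)
60..61  state  (1B, 1-aligned)
61..64  -- padding (3B)
64..80  vx  (16B, 4-aligned)
sizeof = 80, alignof = 4
— Meta2 —
0..36  target  (36B, 4-aligned)
36..52  vx  (16B, 4-aligned)
52..56  z  (4B, 4-aligned)
56..70  x  (14B, 2-aligned)
70..72  hp  (2B, 2-aligned)
72..73  cooldown  (1B, 1-aligned)
73..74  state  (1B, 1-aligned)
74..76  -- tail padding (2B)
sizeof = 76, alignof = 4
80 − 76 = 4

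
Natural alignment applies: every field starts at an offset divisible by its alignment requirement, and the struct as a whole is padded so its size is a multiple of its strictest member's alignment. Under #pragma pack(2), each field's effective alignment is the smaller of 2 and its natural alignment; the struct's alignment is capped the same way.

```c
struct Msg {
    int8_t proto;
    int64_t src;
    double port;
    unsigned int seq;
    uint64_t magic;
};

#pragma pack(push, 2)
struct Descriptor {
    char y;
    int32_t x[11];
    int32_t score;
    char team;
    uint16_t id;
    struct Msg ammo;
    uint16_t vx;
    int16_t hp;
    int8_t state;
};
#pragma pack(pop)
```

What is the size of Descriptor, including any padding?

100 bytes

Msg: @0: proto [1B, align 1] → 1; +7 pad (align 8); @8: src [8B, align 8] → 16; @16: port [8B, align 8] → 24; @24: seq [4B, align 4] → 28; +4 pad (align 8); @32: magic [8B, align 8] → 40; size 40, align 8
@0: y [1B, align 1] → 1
+1 pad (align 2)
@2: x [44B, align 2] → 46
@46: score [4B, align 2] → 50
@50: team [1B, align 1] → 51
+1 pad (align 2)
@52: id [2B, align 2] → 54
@54: ammo [40B, align 2] → 94
@94: vx [2B, align 2] → 96
@96: hp [2B, align 2] → 98
@98: state [1B, align 1] → 99
+1 tail pad (align 2)
size 100, align 2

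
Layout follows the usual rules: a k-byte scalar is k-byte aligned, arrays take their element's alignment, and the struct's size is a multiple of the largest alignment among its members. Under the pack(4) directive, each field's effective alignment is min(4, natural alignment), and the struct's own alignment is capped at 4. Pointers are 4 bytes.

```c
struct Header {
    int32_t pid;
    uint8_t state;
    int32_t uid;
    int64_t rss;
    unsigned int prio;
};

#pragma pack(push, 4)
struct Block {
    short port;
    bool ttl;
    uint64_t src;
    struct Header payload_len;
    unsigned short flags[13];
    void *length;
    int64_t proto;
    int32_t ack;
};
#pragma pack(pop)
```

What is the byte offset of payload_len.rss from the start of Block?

28

Header: @0: pid [4B, align 4] → 4; @4: state [1B, align 1] → 5; +3 pad (align 4); @8: uid [4B, align 4] → 12; +4 pad (align 8); @16: rss [8B, align 8] → 24; @24: prio [4B, align 4] → 28; +4 tail pad (align 8); size 32, align 8
@0: port [2B, align 2] → 2
@2: ttl [1B, align 1] → 3
+1 pad (align 4)
@4: src [8B, align 4] → 12
@12: payload_len [32B, align 4] → 44
within Header: rss at 16
12 + 16 = 28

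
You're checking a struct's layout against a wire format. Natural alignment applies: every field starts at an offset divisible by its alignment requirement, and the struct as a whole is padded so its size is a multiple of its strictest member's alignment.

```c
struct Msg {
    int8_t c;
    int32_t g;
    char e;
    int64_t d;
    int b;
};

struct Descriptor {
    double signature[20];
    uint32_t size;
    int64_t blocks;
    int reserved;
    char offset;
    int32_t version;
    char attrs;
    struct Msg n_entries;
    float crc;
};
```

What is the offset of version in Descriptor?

Msg: @0: c [1B, align 1] → 1; +3 pad (align 4); @4: g [4B, align 4] → 8; @8: e [1B, align 1] → 9; +7 pad (align 8); @16: d [8B, align 8] → 24; @24: b [4B, align 4] → 28; +4 tail pad (align 8); size 32, align 8
@0: signature [160B, align 8] → 160
@160: size [4B, align 4] → 164
+4 pad (align 8)
@168: blocks [8B, align 8] → 176
@176: reserved [4B, align 4] → 180
@180: offset [1B, align 1] → 181
+3 pad (align 4)
@184: version [4B, align 4] → 188

184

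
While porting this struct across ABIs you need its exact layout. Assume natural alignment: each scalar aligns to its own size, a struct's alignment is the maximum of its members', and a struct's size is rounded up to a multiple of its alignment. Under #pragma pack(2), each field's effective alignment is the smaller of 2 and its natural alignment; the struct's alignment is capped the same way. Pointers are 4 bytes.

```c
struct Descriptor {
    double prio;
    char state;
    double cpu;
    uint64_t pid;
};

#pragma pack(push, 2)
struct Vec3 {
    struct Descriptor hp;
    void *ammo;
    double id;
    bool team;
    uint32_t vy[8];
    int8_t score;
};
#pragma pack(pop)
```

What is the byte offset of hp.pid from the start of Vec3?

Descriptor: @0: prio [8B, align 8] → 8; @8: state [1B, align 1] → 9; +7 pad (align 8); @16: cpu [8B, align 8] → 24; @24: pid [8B, align 8] → 32; size 32, align 8
@0: hp [32B, align 2] → 32
within Descriptor: pid at 24
0 + 24 = 24

24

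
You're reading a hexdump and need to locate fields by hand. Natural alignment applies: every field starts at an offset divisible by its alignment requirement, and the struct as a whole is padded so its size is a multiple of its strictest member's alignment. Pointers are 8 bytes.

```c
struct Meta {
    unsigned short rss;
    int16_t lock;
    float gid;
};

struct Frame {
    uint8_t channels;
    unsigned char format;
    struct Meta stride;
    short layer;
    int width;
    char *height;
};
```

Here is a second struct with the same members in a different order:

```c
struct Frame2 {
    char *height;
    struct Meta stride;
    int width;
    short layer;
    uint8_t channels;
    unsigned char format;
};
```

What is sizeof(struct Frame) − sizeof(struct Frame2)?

Meta: rss at 0 (size 2, align 2) → ends 2; lock at 2 (size 2, align 2) → ends 4; gid at 4 (size 4, align 4) → ends 8; total 8 bytes, alignment 4
channels at 0 (size 1, align 1) → ends 1
format at 1 (size 1, align 1) → ends 2
pad 2 to align 4 for stride
stride at 4 (size 8, align 4) → ends 12
layer at 12 (size 2, align 2) → ends 14
pad 2 to align 4 for width
width at 16 (size 4, align 4) → ends 20
pad 4 to align 8 for height
height at 24 (size 8, align 8) → ends 32
total 32 bytes, alignment 8
— Frame2 —
height at 0 (size 8, align 8) → ends 8
stride at 8 (size 8, align 4) → ends 16
width at 16 (size 4, align 4) → ends 20
layer at 20 (size 2, align 2) → ends 22
channels at 22 (size 1, align 1) → ends 23
format at 23 (size 1, align 1) → ends 24
total 24 bytes, alignment 8
32 − 24 = 8

8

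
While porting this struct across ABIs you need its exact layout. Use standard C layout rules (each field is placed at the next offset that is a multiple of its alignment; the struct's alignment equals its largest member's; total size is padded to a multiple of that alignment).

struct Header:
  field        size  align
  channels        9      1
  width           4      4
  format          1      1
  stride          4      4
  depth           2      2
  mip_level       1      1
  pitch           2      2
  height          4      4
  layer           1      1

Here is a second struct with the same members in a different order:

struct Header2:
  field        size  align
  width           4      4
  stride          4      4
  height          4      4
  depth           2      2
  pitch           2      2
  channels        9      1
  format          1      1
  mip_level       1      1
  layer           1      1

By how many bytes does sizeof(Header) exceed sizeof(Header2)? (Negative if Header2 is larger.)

channels at 0 (size 9, align 1) → ends 9
pad 3 to align 4 for width
width at 12 (size 4, align 4) → ends 16
format at 16 (size 1, align 1) → ends 17
pad 3 to align 4 for stride
stride at 20 (size 4, align 4) → ends 24
depth at 24 (size 2, align 2) → ends 26
mip_level at 26 (size 1, align 1) → ends 27
pad 1 to align 2 for pitch
pitch at 28 (size 2, align 2) → ends 30
pad 2 to align 4 for height
height at 32 (size 4, align 4) → ends 36
layer at 36 (size 1, align 1) → ends 37
tail pad 3 to reach multiple of 4
total 40 bytes, alignment 4
— Header2 —
width at 0 (size 4, align 4) → ends 4
stride at 4 (size 4, align 4) → ends 8
height at 8 (size 4, align 4) → ends 12
depth at 12 (size 2, align 2) → ends 14
pitch at 14 (size 2, align 2) → ends 16
channels at 16 (size 9, align 1) → ends 25
format at 25 (size 1, align 1) → ends 26
mip_level at 26 (size 1, align 1) → ends 27
layer at 27 (size 1, align 1) → ends 28
total 28 bytes, alignment 4
40 − 28 = 12

12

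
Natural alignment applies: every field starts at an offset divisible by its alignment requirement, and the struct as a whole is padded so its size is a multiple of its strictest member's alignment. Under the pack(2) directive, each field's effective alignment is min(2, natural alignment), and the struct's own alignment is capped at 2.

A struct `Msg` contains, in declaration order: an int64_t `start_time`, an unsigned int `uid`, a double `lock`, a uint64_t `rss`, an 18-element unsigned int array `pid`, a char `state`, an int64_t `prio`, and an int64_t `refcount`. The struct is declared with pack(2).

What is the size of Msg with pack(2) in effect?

118

0..8  start_time  (8B, 2-aligned)
8..12  uid  (4B, 2-aligned)
12..20  lock  (8B, 2-aligned)
20..28  rss  (8B, 2-aligned)
28..100  pid  (72B, 2-aligned)
100..101  state  (1B, 1-aligned)
101..102  -- padding (1B)
102..110  prio  (8B, 2-aligned)
110..118  refcount  (8B, 2-aligned)
sizeof = 118, alignof = 2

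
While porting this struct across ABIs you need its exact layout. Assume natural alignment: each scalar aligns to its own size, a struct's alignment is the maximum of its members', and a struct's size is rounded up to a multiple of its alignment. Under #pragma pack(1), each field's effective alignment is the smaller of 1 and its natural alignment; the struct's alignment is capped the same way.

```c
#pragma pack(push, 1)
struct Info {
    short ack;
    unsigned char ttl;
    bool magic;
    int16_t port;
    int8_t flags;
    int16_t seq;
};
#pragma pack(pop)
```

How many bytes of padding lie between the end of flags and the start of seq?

ack at 0 (size 2, align 1) → ends 2
ttl at 2 (size 1, align 1) → ends 3
magic at 3 (size 1, align 1) → ends 4
port at 4 (size 2, align 1) → ends 6
flags at 6 (size 1, align 1) → ends 7
seq at 7 (size 2, align 1) → ends 9

0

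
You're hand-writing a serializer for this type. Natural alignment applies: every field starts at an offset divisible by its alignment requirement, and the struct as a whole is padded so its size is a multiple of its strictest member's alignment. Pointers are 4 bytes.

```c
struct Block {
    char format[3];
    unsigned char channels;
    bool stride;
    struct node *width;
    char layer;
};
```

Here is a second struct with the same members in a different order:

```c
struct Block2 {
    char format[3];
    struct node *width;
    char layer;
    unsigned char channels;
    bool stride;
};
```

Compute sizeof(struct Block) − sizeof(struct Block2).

0..3  format  (3B, 1-aligned)
3..4  channels  (1B, 1-aligned)
4..5  stride  (1B, 1-aligned)
5..8  -- padding (3B)
8..12  width  (4B, 4-aligned)
12..13  layer  (1B, 1-aligned)
13..16  -- tail padding (3B)
sizeof = 16, alignof = 4
— Block2 —
0..3  format  (3B, 1-aligned)
3..4  -- padding (1B)
4..8  width  (4B, 4-aligned)
8..9  layer  (1B, 1-aligned)
9..10  channels  (1B, 1-aligned)
10..11  stride  (1B, 1-aligned)
11..12  -- tail padding (1B)
sizeof = 12, alignof = 4
16 − 12 = 4

4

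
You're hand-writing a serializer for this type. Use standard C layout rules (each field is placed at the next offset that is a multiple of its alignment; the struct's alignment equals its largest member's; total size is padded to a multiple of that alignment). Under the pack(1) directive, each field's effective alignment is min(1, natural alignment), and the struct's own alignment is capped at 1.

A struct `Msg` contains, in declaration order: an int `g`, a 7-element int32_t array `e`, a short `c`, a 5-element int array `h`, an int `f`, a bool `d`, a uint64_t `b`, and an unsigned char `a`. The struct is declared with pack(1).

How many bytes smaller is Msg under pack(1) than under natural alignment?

12

natural layout:
  g at 0 (size 4, align 4) → ends 4
  e at 4 (size 28, align 4) → ends 32
  c at 32 (size 2, align 2) → ends 34
  pad 2 to align 4 for h
  h at 36 (size 20, align 4) → ends 56
  f at 56 (size 4, align 4) → ends 60
  d at 60 (size 1, align 1) → ends 61
  pad 3 to align 8 for b
  b at 64 (size 8, align 8) → ends 72
  a at 72 (size 1, align 1) → ends 73
  tail pad 7 to reach multiple of 8
  total 80 bytes, alignment 8
packed(1) layout:
  g at 0 (size 4, align 1) → ends 4
  e at 4 (size 28, align 1) → ends 32
  c at 32 (size 2, align 1) → ends 34
  h at 34 (size 20, align 1) → ends 54
  f at 54 (size 4, align 1) → ends 58
  d at 58 (size 1, align 1) → ends 59
  b at 59 (size 8, align 1) → ends 67
  a at 67 (size 1, align 1) → ends 68
  total 68 bytes, alignment 1
80 − 68 = 12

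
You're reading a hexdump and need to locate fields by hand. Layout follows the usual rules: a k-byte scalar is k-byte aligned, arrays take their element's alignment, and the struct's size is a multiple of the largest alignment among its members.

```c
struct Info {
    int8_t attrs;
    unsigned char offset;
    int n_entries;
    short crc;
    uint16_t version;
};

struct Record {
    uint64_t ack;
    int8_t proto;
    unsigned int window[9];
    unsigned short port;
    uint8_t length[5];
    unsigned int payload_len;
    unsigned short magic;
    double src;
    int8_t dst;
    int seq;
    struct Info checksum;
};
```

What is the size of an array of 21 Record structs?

2016

Info: @0: attrs [1B, align 1] → 1; @1: offset [1B, align 1] → 2; +2 pad (align 4); @4: n_entries [4B, align 4] → 8; @8: crc [2B, align 2] → 10; @10: version [2B, align 2] → 12; size 12, align 4
@0: ack [8B, align 8] → 8
@8: proto [1B, align 1] → 9
+3 pad (align 4)
@12: window [36B, align 4] → 48
@48: port [2B, align 2] → 50
@50: length [5B, align 1] → 55
+1 pad (align 4)
@56: payload_len [4B, align 4] → 60
@60: magic [2B, align 2] → 62
+2 pad (align 8)
@64: src [8B, align 8] → 72
@72: dst [1B, align 1] → 73
+3 pad (align 4)
@76: seq [4B, align 4] → 80
@80: checksum [12B, align 4] → 92
+4 tail pad (align 8)
size 96, align 8
array of 21: 21 × 96 = 2016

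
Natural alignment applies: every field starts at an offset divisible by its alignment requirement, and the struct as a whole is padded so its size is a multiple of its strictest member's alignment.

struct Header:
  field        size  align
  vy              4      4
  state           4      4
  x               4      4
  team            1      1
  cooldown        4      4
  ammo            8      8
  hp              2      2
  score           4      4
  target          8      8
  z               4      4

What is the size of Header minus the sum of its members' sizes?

13

vy at 0 (size 4, align 4) → ends 4
state at 4 (size 4, align 4) → ends 8
x at 8 (size 4, align 4) → ends 12
team at 12 (size 1, align 1) → ends 13
pad 3 to align 4 for cooldown
cooldown at 16 (size 4, align 4) → ends 20
pad 4 to align 8 for ammo
ammo at 24 (size 8, align 8) → ends 32
hp at 32 (size 2, align 2) → ends 34
pad 2 to align 4 for score
score at 36 (size 4, align 4) → ends 40
target at 40 (size 8, align 8) → ends 48
z at 48 (size 4, align 4) → ends 52
tail pad 4 to reach multiple of 8
total 56 bytes, alignment 8
data bytes 43, size 56 → padding 13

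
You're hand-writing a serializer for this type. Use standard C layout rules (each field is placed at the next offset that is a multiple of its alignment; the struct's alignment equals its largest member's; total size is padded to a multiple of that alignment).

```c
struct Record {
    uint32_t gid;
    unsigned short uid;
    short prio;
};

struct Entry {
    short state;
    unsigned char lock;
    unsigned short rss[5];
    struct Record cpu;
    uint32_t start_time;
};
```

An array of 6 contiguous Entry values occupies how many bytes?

Record: 0..4  gid  (4B, 4-aligned); 4..6  uid  (2B, 2-aligned); 6..8  prio  (2B, 2-aligned); sizeof = 8, alignof = 4
0..2  state  (2B, 2-aligned)
2..3  lock  (1B, 1-aligned)
3..4  -- padding (1B)
4..14  rss  (10B, 2-aligned)
14..16  -- padding (2B)
16..24  cpu  (8B, 4-aligned)
24..28  start_time  (4B, 4-aligned)
sizeof = 28, alignof = 4
array of 6: 6 × 28 = 168

168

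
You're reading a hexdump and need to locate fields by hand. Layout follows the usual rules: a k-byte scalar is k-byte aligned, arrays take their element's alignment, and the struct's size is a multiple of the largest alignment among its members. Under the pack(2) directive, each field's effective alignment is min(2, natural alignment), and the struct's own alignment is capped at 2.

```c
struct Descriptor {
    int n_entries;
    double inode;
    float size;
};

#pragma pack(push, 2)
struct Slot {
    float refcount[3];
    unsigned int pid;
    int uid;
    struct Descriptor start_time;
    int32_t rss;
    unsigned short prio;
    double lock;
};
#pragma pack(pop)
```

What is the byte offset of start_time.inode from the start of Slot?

Descriptor: 0..4  n_entries  (4B, 4-aligned); 4..8  -- padding (4B); 8..16  inode  (8B, 8-aligned); 16..20  size  (4B, 4-aligned); 20..24  -- tail padding (4B); sizeof = 24, alignof = 8
0..12  refcount  (12B, 2-aligned)
12..16  pid  (4B, 2-aligned)
16..20  uid  (4B, 2-aligned)
20..44  start_time  (24B, 2-aligned)
within Descriptor: inode at 8
20 + 8 = 28

28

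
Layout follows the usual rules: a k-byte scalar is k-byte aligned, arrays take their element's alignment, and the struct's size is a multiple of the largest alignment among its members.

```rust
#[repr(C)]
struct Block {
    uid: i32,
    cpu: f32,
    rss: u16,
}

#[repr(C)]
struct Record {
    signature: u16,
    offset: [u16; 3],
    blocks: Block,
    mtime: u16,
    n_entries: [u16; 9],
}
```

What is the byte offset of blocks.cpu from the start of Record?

Block: 0..4  uid  (4B, 4-aligned); 4..8  cpu  (4B, 4-aligned); 8..10  rss  (2B, 2-aligned); 10..12  -- tail padding (2B); sizeof = 12, alignof = 4
0..2  signature  (2B, 2-aligned)
2..8  offset  (6B, 2-aligned)
8..20  blocks  (12B, 4-aligned)
within Block: cpu at 4
8 + 4 = 12

12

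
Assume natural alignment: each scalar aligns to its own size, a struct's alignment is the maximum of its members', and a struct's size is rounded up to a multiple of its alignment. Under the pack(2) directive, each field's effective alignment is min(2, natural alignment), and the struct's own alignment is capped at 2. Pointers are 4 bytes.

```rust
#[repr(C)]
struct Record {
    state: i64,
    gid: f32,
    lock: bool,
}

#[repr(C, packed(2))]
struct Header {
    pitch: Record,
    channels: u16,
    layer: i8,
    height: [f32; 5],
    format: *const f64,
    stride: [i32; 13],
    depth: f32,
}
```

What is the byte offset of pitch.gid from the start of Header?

8

Record: state at 0 (size 8, align 8) → ends 8; gid at 8 (size 4, align 4) → ends 12; lock at 12 (size 1, align 1) → ends 13; tail pad 3 to reach multiple of 8; total 16 bytes, alignment 8
pitch at 0 (size 16, align 2) → ends 16
within Record: gid at 8
0 + 8 = 8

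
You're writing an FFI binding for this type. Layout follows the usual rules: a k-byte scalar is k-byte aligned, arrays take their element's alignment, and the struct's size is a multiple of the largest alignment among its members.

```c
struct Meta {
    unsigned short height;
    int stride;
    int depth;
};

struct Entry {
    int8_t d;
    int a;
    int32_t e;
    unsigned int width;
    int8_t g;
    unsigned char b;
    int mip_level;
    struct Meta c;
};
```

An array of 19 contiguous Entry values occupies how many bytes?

684

Meta: 0..2  height  (2B, 2-aligned); 2..4  -- padding (2B); 4..8  stride  (4B, 4-aligned); 8..12  depth  (4B, 4-aligned); sizeof = 12, alignof = 4
0..1  d  (1B, 1-aligned)
1..4  -- padding (3B)
4..8  a  (4B, 4-aligned)
8..12  e  (4B, 4-aligned)
12..16  width  (4B, 4-aligned)
16..17  g  (1B, 1-aligned)
17..18  b  (1B, 1-aligned)
18..20  -- padding (2B)
20..24  mip_level  (4B, 4-aligned)
24..36  c  (12B, 4-aligned)
sizeof = 36, alignof = 4
array of 19: 19 × 36 = 684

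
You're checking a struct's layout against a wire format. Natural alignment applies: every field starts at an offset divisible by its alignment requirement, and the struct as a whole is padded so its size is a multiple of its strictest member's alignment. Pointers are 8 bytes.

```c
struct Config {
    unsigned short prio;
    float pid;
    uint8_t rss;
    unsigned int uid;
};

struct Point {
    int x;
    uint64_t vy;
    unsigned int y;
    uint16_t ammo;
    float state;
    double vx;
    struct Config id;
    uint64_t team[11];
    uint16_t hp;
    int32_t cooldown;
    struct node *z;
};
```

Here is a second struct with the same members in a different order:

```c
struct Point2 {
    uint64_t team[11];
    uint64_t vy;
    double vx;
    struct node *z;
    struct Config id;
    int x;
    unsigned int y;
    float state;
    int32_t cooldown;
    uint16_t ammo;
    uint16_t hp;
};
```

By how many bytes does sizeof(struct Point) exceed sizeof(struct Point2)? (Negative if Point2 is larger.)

Config: @0: prio [2B, align 2] → 2; +2 pad (align 4); @4: pid [4B, align 4] → 8; @8: rss [1B, align 1] → 9; +3 pad (align 4); @12: uid [4B, align 4] → 16; size 16, align 4
@0: x [4B, align 4] → 4
+4 pad (align 8)
@8: vy [8B, align 8] → 16
@16: y [4B, align 4] → 20
@20: ammo [2B, align 2] → 22
+2 pad (align 4)
@24: state [4B, align 4] → 28
+4 pad (align 8)
@32: vx [8B, align 8] → 40
@40: id [16B, align 4] → 56
@56: team [88B, align 8] → 144
@144: hp [2B, align 2] → 146
+2 pad (align 4)
@148: cooldown [4B, align 4] → 152
@152: z [8B, align 8] → 160
size 160, align 8
— Point2 —
@0: team [88B, align 8] → 88
@88: vy [8B, align 8] → 96
@96: vx [8B, align 8] → 104
@104: z [8B, align 8] → 112
@112: id [16B, align 4] → 128
@128: x [4B, align 4] → 132
@132: y [4B, align 4] → 136
@136: state [4B, align 4] → 140
@140: cooldown [4B, align 4] → 144
@144: ammo [2B, align 2] → 146
@146: hp [2B, align 2] → 148
+4 tail pad (align 8)
size 152, align 8
160 − 152 = 8

8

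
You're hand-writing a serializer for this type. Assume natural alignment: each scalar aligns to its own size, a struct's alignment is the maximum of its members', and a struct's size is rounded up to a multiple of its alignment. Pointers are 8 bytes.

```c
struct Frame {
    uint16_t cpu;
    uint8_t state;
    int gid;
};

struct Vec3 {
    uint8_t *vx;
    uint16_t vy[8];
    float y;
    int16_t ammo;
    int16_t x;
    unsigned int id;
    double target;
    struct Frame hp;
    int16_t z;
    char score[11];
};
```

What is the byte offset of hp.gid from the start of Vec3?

52

Frame: 0..2  cpu  (2B, 2-aligned); 2..3  state  (1B, 1-aligned); 3..4  -- padding (1B); 4..8  gid  (4B, 4-aligned); sizeof = 8, alignof = 4
0..8  vx  (8B, 8-aligned)
8..24  vy  (16B, 2-aligned)
24..28  y  (4B, 4-aligned)
28..30  ammo  (2B, 2-aligned)
30..32  x  (2B, 2-aligned)
32..36  id  (4B, 4-aligned)
36..40  -- padding (4B)
40..48  target  (8B, 8-aligned)
48..56  hp  (8B, 4-aligned)
within Frame: gid at 4
48 + 4 = 52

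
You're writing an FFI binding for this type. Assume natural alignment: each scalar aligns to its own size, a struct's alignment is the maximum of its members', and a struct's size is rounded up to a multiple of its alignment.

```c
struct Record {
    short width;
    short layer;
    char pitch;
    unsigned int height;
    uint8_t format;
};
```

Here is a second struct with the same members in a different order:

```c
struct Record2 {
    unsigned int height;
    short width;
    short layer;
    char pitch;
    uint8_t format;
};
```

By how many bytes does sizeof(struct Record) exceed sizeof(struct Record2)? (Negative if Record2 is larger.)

0..2  width  (2B, 2-aligned)
2..4  layer  (2B, 2-aligned)
4..5  pitch  (1B, 1-aligned)
5..8  -- padding (3B)
8..12  height  (4B, 4-aligned)
12..13  format  (1B, 1-aligned)
13..16  -- tail padding (3B)
sizeof = 16, alignof = 4
— Record2 —
0..4  height  (4B, 4-aligned)
4..6  width  (2B, 2-aligned)
6..8  layer  (2B, 2-aligned)
8..9  pitch  (1B, 1-aligned)
9..10  format  (1B, 1-aligned)
10..12  -- tail padding (2B)
sizeof = 12, alignof = 4
16 − 12 = 4

4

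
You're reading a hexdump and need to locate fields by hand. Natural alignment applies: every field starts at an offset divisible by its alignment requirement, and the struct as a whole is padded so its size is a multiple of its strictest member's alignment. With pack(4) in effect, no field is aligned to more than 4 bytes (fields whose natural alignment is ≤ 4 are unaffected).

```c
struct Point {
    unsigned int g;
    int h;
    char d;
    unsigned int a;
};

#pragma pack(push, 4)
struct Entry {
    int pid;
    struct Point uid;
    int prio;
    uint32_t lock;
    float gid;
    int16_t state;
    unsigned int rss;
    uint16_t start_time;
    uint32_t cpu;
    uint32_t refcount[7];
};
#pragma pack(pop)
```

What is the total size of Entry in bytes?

76

Point: g at 0 (size 4, align 4) → ends 4; h at 4 (size 4, align 4) → ends 8; d at 8 (size 1, align 1) → ends 9; pad 3 to align 4 for a; a at 12 (size 4, align 4) → ends 16; total 16 bytes, alignment 4
pid at 0 (size 4, align 4) → ends 4
uid at 4 (size 16, align 4) → ends 20
prio at 20 (size 4, align 4) → ends 24
lock at 24 (size 4, align 4) → ends 28
gid at 28 (size 4, align 4) → ends 32
state at 32 (size 2, align 2) → ends 34
pad 2 to align 4 for rss
rss at 36 (size 4, align 4) → ends 40
start_time at 40 (size 2, align 2) → ends 42
pad 2 to align 4 for cpu
cpu at 44 (size 4, align 4) → ends 48
refcount at 48 (size 28, align 4) → ends 76
total 76 bytes, alignment 4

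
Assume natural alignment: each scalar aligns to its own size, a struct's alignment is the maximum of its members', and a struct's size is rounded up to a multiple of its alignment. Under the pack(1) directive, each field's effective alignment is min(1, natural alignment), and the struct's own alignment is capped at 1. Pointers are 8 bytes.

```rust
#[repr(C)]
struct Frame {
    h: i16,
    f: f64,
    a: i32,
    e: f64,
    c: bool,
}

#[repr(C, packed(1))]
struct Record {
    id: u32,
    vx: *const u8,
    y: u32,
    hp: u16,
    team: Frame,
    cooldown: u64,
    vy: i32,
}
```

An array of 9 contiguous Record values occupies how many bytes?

Frame: h at 0 (size 2, align 2) → ends 2; pad 6 to align 8 for f; f at 8 (size 8, align 8) → ends 16; a at 16 (size 4, align 4) → ends 20; pad 4 to align 8 for e; e at 24 (size 8, align 8) → ends 32; c at 32 (size 1, align 1) → ends 33; tail pad 7 to reach multiple of 8; total 40 bytes, alignment 8
id at 0 (size 4, align 1) → ends 4
vx at 4 (size 8, align 1) → ends 12
y at 12 (size 4, align 1) → ends 16
hp at 16 (size 2, align 1) → ends 18
team at 18 (size 40, align 1) → ends 58
cooldown at 58 (size 8, align 1) → ends 66
vy at 66 (size 4, align 1) → ends 70
total 70 bytes, alignment 1
array of 9: 9 × 70 = 630

630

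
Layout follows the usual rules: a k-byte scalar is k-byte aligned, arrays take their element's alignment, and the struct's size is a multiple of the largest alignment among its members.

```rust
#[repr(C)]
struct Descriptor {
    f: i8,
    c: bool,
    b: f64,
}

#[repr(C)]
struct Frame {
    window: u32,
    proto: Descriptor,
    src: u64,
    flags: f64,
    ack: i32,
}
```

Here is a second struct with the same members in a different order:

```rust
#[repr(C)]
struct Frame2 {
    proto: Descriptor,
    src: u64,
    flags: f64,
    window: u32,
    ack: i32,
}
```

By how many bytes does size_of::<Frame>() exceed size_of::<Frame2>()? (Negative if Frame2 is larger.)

8

Descriptor: @0: f [1B, align 1] → 1; @1: c [1B, align 1] → 2; +6 pad (align 8); @8: b [8B, align 8] → 16; size 16, align 8
@0: window [4B, align 4] → 4
+4 pad (align 8)
@8: proto [16B, align 8] → 24
@24: src [8B, align 8] → 32
@32: flags [8B, align 8] → 40
@40: ack [4B, align 4] → 44
+4 tail pad (align 8)
size 48, align 8
— Frame2 —
@0: proto [16B, align 8] → 16
@16: src [8B, align 8] → 24
@24: flags [8B, align 8] → 32
@32: window [4B, align 4] → 36
@36: ack [4B, align 4] → 40
size 40, align 8
48 − 40 = 8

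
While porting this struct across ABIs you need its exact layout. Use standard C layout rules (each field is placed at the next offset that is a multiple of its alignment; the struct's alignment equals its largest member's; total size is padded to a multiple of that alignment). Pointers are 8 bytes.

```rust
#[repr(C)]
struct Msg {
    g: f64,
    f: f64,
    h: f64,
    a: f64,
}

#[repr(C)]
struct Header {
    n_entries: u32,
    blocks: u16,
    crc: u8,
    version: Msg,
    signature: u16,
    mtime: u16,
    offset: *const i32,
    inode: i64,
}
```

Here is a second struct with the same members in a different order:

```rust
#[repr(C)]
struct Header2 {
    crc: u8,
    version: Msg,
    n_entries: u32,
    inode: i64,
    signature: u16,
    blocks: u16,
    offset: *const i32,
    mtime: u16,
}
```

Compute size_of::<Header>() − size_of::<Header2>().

Msg: g at 0 (size 8, align 8) → ends 8; f at 8 (size 8, align 8) → ends 16; h at 16 (size 8, align 8) → ends 24; a at 24 (size 8, align 8) → ends 32; total 32 bytes, alignment 8
n_entries at 0 (size 4, align 4) → ends 4
blocks at 4 (size 2, align 2) → ends 6
crc at 6 (size 1, align 1) → ends 7
pad 1 to align 8 for version
version at 8 (size 32, align 8) → ends 40
signature at 40 (size 2, align 2) → ends 42
mtime at 42 (size 2, align 2) → ends 44
pad 4 to align 8 for offset
offset at 48 (size 8, align 8) → ends 56
inode at 56 (size 8, align 8) → ends 64
total 64 bytes, alignment 8
— Header2 —
crc at 0 (size 1, align 1) → ends 1
pad 7 to align 8 for version
version at 8 (size 32, align 8) → ends 40
n_entries at 40 (size 4, align 4) → ends 44
pad 4 to align 8 for inode
inode at 48 (size 8, align 8) → ends 56
signature at 56 (size 2, align 2) → ends 58
blocks at 58 (size 2, align 2) → ends 60
pad 4 to align 8 for offset
offset at 64 (size 8, align 8) → ends 72
mtime at 72 (size 2, align 2) → ends 74
tail pad 6 to reach multiple of 8
total 80 bytes, alignment 8
64 − 80 = -16

-16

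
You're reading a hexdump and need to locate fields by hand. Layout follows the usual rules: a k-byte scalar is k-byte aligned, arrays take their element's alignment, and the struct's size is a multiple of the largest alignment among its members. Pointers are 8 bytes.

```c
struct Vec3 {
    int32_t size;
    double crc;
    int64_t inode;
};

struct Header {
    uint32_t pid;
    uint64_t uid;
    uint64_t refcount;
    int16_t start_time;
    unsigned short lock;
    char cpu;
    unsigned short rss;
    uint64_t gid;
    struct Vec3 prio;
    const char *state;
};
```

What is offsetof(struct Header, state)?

64

Vec3: @0: size [4B, align 4] → 4; +4 pad (align 8); @8: crc [8B, align 8] → 16; @16: inode [8B, align 8] → 24; size 24, align 8
@0: pid [4B, align 4] → 4
+4 pad (align 8)
@8: uid [8B, align 8] → 16
@16: refcount [8B, align 8] → 24
@24: start_time [2B, align 2] → 26
@26: lock [2B, align 2] → 28
@28: cpu [1B, align 1] → 29
+1 pad (align 2)
@30: rss [2B, align 2] → 32
@32: gid [8B, align 8] → 40
@40: prio [24B, align 8] → 64
@64: state [8B, align 8] → 72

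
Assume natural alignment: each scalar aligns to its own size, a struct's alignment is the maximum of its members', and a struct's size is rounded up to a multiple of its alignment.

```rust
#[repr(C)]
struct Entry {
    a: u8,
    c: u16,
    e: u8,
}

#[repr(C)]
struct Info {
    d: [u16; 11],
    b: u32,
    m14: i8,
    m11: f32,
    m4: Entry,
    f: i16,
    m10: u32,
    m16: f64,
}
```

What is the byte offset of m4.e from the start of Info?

Entry: a at 0 (size 1, align 1) → ends 1; pad 1 to align 2 for c; c at 2 (size 2, align 2) → ends 4; e at 4 (size 1, align 1) → ends 5; tail pad 1 to reach multiple of 2; total 6 bytes, alignment 2
d at 0 (size 22, align 2) → ends 22
pad 2 to align 4 for b
b at 24 (size 4, align 4) → ends 28
m14 at 28 (size 1, align 1) → ends 29
pad 3 to align 4 for m11
m11 at 32 (size 4, align 4) → ends 36
m4 at 36 (size 6, align 2) → ends 42
within Entry: e at 4
36 + 4 = 40

40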